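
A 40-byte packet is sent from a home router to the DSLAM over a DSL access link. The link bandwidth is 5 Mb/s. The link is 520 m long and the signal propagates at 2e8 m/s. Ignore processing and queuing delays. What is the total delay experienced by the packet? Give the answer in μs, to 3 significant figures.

L = 40 × 8 = 320 bits.
Transmission delay = L/R = 320 / 5000000 = 64 μs.
Propagation delay = d/s = 520 m / 200000000 m/s = 2.6 μs.
Total = 66.6 μs.

66.6 μs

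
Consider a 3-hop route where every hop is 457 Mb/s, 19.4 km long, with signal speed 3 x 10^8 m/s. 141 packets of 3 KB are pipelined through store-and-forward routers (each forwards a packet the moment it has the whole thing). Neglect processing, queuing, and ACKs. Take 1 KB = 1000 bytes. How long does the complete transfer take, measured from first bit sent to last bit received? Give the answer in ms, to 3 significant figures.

Per-hop transmission t_tx = L/R = 24000/457000000 = 0.0525164 ms.
Per-hop propagation t_prop = 19400/300000000 = 0.0646667 ms.
Pipeline fill: first packet needs 3·t_tx to clear all hops; remaining 140 packets each add one t_tx.
Total = (3+141-1)·t_tx + 3·t_prop = 143·0.0525164 + 3·0.0646667 = 7.70 ms.

7.70 ms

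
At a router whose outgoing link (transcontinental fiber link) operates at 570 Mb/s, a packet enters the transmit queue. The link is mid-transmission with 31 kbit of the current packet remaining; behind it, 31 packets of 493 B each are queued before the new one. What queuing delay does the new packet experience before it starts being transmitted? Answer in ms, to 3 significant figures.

Each queued packet: L/R = 3944/570000000 = 0.0069193 ms.
31 queued → 0.214498 ms.
Plus remaining 31000 bits of current packet: 0.054386 ms.
Queuing delay = 0.269 ms.

0.269 ms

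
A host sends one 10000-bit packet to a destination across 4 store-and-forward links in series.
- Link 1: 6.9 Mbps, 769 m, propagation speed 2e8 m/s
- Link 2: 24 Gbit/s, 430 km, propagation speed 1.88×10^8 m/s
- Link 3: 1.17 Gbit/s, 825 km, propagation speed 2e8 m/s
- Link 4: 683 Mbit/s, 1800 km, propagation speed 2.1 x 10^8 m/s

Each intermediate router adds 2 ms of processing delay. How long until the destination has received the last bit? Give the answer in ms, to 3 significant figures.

Transmission delays (L/R per hop): 1.44928, 0.000416667, 0.00854701, 0.0146413 ms; sum = 1.47288 ms.
Propagation delays (d/s per hop): 0.003845, 2.28723, 4.125, 8.57143 ms; sum = 14.9875 ms.
Processing at 3 router(s): 3 × 2 ms = 6 ms.
End-to-end = 22.5 ms.

22.5 ms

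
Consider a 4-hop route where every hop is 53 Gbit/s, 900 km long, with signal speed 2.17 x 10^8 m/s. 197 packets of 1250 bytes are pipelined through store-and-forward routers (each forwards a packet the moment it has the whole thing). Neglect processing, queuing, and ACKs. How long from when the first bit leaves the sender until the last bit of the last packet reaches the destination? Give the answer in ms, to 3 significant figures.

Per-hop transmission t_tx = L/R = 10000/53000000000 = 0.000188679 ms.
Per-hop propagation t_prop = 900000/217000000 = 4.14747 ms.
Pipeline fill: first packet needs 4·t_tx to clear all hops; remaining 196 packets each add one t_tx.
Total = (4+197-1)·t_tx + 4·t_prop = 200·0.000188679 + 4·4.14747 = 16.6 ms.

16.6 ms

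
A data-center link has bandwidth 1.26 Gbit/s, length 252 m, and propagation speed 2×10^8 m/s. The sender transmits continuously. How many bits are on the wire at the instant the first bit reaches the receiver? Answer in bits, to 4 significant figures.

Propagation delay = 252 / 200000000 = 1.26e-06 s.
BDP = R × t_prop = 1260000000 × 1.26e-06 = 1587.6 bits.

1588 bits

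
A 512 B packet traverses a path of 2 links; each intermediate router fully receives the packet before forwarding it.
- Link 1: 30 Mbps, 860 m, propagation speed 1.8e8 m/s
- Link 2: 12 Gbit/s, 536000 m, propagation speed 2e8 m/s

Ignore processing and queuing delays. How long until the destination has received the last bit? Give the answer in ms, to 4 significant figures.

2.822 ms

L = 512 × 8 = 4096 bits.
Transmission delays (L/R per hop): 0.136533, 0.000341333 ms; sum = 0.136875 ms.
Propagation delays (d/s per hop): 0.00477778, 2.68 ms; sum = 2.68478 ms.
End-to-end = 2.822 ms.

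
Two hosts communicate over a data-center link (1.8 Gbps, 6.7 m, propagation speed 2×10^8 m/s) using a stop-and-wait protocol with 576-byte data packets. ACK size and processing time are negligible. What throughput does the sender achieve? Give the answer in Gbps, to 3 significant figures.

t_tx = L/R = 4608/1800000000 = 2.56e-06 s.
t_prop = 6.7/200000000 = 3.35e-08 s; RTT = 6.7e-08 s.
Cycle = t_tx + RTT = 2.627e-06 s.
Throughput = L / cycle = 4608 / 2.627e-06 = 1.75 Gbps.

1.75 Gbps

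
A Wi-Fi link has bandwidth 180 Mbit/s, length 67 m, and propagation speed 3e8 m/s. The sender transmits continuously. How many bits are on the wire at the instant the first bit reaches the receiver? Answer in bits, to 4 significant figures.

Propagation delay = 67 / 300000000 = 2.23333e-07 s.
BDP = R × t_prop = 180000000 × 2.23333e-07 = 40.2 bits.

40.20 bits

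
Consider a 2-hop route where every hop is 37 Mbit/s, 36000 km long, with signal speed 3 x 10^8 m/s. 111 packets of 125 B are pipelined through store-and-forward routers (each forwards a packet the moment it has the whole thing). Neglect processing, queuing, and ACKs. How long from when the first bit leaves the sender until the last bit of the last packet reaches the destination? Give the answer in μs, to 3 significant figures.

243000 μs

Per-hop transmission t_tx = L/R = 1000/37000000 = 27.027 μs.
Per-hop propagation t_prop = 36000000/300000000 = 120000 μs.
Pipeline fill: first packet needs 2·t_tx to clear all hops; remaining 110 packets each add one t_tx.
Total = (2+111-1)·t_tx + 2·t_prop = 112·27.027 + 2·120000 = 243000 μs.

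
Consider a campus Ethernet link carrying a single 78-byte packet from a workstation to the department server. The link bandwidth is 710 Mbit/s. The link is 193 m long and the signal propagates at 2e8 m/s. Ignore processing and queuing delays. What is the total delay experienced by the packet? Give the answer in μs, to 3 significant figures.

L = 78 × 8 = 624 bits.
Transmission delay = L/R = 624 / 710000000 = 0.878873 μs.
Propagation delay = d/s = 193 m / 200000000 m/s = 0.965 μs.
Total = 1.84 μs.

1.84 μs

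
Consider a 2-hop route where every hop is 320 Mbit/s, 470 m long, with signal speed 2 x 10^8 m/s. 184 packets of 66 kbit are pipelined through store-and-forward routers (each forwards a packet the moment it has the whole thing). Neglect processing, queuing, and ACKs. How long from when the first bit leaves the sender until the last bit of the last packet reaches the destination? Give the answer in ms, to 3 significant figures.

38.2 ms

Per-hop transmission t_tx = L/R = 66000/320000000 = 0.20625 ms.
Per-hop propagation t_prop = 470/200000000 = 0.00235 ms.
Pipeline fill: first packet needs 2·t_tx to clear all hops; remaining 183 packets each add one t_tx.
Total = (2+184-1)·t_tx + 2·t_prop = 185·0.20625 + 2·0.00235 = 38.2 ms.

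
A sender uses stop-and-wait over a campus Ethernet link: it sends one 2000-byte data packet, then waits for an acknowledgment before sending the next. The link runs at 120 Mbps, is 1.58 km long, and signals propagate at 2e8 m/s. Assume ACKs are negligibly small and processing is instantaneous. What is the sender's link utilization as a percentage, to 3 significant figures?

t_tx = L/R = 16000/120000000 = 0.000133333 s.
t_prop = 1580/200000000 = 7.9e-06 s; RTT = 1.58e-05 s.
Cycle = t_tx + RTT = 0.000149133 s.
Utilization = t_tx / cycle = 0.000133333/0.000149133 = 89.4 %.

89.4 %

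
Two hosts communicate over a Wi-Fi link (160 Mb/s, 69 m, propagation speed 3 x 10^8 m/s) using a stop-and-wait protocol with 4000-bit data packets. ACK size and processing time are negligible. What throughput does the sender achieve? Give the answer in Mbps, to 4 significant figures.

157.1 Mbps

t_tx = L/R = 4000/160000000 = 2.5e-05 s.
t_prop = 69/300000000 = 2.3e-07 s; RTT = 4.6e-07 s.
Cycle = t_tx + RTT = 2.546e-05 s.
Throughput = L / cycle = 4000 / 2.546e-05 = 157.1 Mbps.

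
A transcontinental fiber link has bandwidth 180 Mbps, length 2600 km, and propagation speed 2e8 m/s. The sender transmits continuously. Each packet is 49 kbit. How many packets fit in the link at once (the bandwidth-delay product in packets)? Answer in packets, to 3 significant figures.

Propagation delay = 2600000 / 200000000 = 0.013 s.
BDP = R × t_prop = 180000000 × 0.013 = 2340000 bits.
In packets of 49000 bits: 47.8 packets.

47.8 packets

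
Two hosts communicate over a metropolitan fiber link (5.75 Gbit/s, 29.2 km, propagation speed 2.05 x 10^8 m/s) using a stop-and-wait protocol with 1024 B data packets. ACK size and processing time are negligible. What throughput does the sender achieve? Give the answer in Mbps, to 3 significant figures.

28.6 Mbps

t_tx = L/R = 8192/5750000000 = 1.4247e-06 s.
t_prop = 29200/2.05e+08 = 0.000142439 s; RTT = 0.000284878 s.
Cycle = t_tx + RTT = 0.000286303 s.
Throughput = L / cycle = 8192 / 0.000286303 = 28.6 Mbps.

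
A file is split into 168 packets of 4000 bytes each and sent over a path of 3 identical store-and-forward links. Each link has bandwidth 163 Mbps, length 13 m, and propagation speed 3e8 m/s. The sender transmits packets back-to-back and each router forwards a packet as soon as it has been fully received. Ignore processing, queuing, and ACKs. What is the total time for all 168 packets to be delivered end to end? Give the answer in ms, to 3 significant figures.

Per-hop transmission t_tx = L/R = 32000/163000000 = 0.196319 ms.
Per-hop propagation t_prop = 13/300000000 = 4.33333e-05 ms.
Pipeline fill: first packet needs 3·t_tx to clear all hops; remaining 167 packets each add one t_tx.
Total = (3+168-1)·t_tx + 3·t_prop = 170·0.196319 + 3·4.33333e-05 = 33.4 ms.

33.4 ms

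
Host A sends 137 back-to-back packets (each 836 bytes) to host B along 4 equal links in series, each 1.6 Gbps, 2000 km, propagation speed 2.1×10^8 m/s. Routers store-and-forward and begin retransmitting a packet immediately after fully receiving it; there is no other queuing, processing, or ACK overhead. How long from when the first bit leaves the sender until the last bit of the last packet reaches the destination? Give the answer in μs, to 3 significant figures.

Per-hop transmission t_tx = L/R = 6688/1600000000 = 4.18 μs.
Per-hop propagation t_prop = 2000000/210000000 = 9523.81 μs.
Pipeline fill: first packet needs 4·t_tx to clear all hops; remaining 136 packets each add one t_tx.
Total = (4+137-1)·t_tx + 4·t_prop = 140·4.18 + 4·9523.81 = 38700 μs.

38700 μs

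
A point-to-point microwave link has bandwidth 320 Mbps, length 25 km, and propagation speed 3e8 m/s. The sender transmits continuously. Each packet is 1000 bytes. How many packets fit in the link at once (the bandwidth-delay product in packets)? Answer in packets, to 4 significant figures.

Propagation delay = 25000 / 300000000 = 8.33333e-05 s.
BDP = R × t_prop = 320000000 × 8.33333e-05 = 26666.7 bits.
In packets of 8000 bits: 3.333 packets.

3.333 packets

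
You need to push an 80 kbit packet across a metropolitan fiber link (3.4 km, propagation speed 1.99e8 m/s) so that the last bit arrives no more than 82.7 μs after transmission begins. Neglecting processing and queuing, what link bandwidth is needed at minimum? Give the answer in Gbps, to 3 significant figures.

Propagation delay = 3400 / 199000000 = 17.0854 μs.
Transmission budget = 82.7 − 17.0854 = 65.6146 μs.
R ≥ L / t_tx = 80000 bits / 6.56146e-05 s = 1.22 Gbps.

1.22 Gbps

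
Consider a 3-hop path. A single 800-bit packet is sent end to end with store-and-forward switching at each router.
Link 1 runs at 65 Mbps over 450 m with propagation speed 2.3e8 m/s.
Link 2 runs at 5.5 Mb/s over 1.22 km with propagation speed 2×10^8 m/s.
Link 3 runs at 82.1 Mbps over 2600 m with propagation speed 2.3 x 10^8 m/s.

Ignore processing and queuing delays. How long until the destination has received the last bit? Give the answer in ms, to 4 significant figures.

Transmission delays (L/R per hop): 0.0123077, 0.145455, 0.00974421 ms; sum = 0.167506 ms.
Propagation delays (d/s per hop): 0.00195652, 0.0061, 0.0113043 ms; sum = 0.0193609 ms.
End-to-end = 0.1869 ms.

0.1869 ms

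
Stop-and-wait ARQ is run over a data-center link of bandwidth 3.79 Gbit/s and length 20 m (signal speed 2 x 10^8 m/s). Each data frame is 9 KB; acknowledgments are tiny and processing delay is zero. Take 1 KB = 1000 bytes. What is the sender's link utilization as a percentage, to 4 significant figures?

98.96 %

t_tx = L/R = 72000/3790000000 = 1.89974e-05 s.
t_prop = 20/200000000 = 1e-07 s; RTT = 2e-07 s.
Cycle = t_tx + RTT = 1.91974e-05 s.
Utilization = t_tx / cycle = 1.89974e-05/1.91974e-05 = 98.96 %.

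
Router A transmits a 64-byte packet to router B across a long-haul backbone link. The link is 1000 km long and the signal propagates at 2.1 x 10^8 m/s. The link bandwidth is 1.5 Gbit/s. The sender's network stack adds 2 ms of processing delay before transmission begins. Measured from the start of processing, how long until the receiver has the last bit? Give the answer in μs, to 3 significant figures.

6760 μs

L = 64 × 8 = 512 bits.
Transmission delay = L/R = 512 / 1500000000 = 0.341333 μs.
Propagation delay = d/s = 1000000 m / 210000000 m/s = 4761.9 μs.
Plus processing delay 2 ms = 2000 μs.
Total = 6760 μs.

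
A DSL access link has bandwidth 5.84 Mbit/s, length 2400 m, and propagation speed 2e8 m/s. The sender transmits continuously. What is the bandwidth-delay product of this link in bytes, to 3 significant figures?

Propagation delay = 2400 / 200000000 = 1.2e-05 s.
BDP = R × t_prop = 5840000 × 1.2e-05 = 70.08 bits.
In bytes: 70.08/8 = 8.76 bytes.

8.76 bytes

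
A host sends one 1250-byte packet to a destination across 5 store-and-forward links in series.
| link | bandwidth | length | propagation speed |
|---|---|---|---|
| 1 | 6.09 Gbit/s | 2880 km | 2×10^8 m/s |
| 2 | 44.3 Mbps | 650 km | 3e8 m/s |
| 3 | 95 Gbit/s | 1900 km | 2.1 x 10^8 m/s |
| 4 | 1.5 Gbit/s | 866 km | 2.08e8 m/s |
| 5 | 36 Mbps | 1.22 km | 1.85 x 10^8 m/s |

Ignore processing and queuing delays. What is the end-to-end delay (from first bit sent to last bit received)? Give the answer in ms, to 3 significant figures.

L = 1250 × 8 = 10000 bits.
Transmission delays (L/R per hop): 0.00164204, 0.225734, 0.000105263, 0.00666667, 0.277778 ms; sum = 0.511925 ms.
Propagation delays (d/s per hop): 14.4, 2.16667, 9.04762, 4.16346, 0.00659459 ms; sum = 29.7843 ms.
End-to-end = 30.3 ms.

30.3 ms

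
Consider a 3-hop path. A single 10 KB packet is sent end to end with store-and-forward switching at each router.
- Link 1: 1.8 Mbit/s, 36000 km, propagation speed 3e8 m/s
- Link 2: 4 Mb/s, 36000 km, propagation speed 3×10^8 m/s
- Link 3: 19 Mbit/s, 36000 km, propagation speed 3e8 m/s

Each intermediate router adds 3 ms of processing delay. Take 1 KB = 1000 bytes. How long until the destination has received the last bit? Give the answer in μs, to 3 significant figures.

L = 80000 bits.
Transmission delays (L/R per hop): 44444.4, 20000, 4210.53 μs; sum = 68655 μs.
Propagation delays (d/s per hop): 120000, 120000, 120000 μs; sum = 360000 μs.
Processing at 2 router(s): 2 × 3 ms = 6000 μs.
End-to-end = 435000 μs.

435000 μs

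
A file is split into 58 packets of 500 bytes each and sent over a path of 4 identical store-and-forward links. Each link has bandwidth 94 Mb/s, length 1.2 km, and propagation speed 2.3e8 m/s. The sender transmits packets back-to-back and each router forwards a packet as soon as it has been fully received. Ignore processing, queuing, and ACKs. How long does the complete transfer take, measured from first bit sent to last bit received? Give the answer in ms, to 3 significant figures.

2.62 ms

Per-hop transmission t_tx = L/R = 4000/94000000 = 0.0425532 ms.
Per-hop propagation t_prop = 1200/2.3e+08 = 0.00521739 ms.
Pipeline fill: first packet needs 4·t_tx to clear all hops; remaining 57 packets each add one t_tx.
Total = (4+58-1)·t_tx + 4·t_prop = 61·0.0425532 + 4·0.00521739 = 2.62 ms.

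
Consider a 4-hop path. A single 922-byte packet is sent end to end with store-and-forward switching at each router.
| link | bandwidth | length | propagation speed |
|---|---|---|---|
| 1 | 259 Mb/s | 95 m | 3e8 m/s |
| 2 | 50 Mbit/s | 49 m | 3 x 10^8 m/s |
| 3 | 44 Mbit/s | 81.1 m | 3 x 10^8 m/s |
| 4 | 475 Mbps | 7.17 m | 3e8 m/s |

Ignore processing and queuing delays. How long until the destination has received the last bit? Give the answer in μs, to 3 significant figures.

360 μs

L = 922 × 8 = 7376 bits.
Transmission delays (L/R per hop): 28.4788, 147.52, 167.636, 15.5284 μs; sum = 359.164 μs.
Propagation delays (d/s per hop): 0.316667, 0.163333, 0.270333, 0.0239 μs; sum = 0.774233 μs.
End-to-end = 360 μs.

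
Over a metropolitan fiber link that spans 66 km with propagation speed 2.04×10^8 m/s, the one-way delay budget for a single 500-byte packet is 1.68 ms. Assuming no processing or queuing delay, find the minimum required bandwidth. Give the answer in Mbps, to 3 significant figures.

L = 4000 bits.
Propagation delay = 66000 / 204000000 = 0.323529 ms.
Transmission budget = 1.68 − 0.323529 = 1.35647 ms.
R ≥ L / t_tx = 4000 bits / 0.00135647 s = 2.95 Mbps.

2.95 Mbps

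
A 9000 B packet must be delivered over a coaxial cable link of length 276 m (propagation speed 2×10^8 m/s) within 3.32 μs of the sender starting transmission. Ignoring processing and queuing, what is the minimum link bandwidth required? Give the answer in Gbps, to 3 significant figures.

L = 72000 bits.
Propagation delay = 276 / 200000000 = 1.38 μs.
Transmission budget = 3.32 − 1.38 = 1.94 μs.
R ≥ L / t_tx = 72000 bits / 1.94e-06 s = 37.1 Gbps.

37.1 Gbps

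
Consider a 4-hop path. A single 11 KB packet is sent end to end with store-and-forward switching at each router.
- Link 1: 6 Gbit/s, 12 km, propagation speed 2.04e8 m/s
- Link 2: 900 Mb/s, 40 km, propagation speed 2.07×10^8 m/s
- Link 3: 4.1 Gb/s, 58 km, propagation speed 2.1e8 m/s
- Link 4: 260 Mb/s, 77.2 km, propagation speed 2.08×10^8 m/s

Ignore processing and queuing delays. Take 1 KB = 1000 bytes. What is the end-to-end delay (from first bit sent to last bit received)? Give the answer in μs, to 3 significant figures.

1370 μs

L = 88000 bits.
Transmission delays (L/R per hop): 14.6667, 97.7778, 21.4634, 338.462 μs; sum = 472.369 μs.
Propagation delays (d/s per hop): 58.8235, 193.237, 276.19, 371.154 μs; sum = 899.405 μs.
End-to-end = 1370 μs.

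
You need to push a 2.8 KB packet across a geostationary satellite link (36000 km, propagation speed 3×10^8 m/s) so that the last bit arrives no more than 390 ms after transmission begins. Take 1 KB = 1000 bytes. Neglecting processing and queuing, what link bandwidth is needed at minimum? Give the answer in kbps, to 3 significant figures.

L = 22400 bits.
Propagation delay = 36000000 / 300000000 = 120 ms.
Transmission budget = 390 − 120 = 270 ms.
R ≥ L / t_tx = 22400 bits / 0.27 s = 83.0 kbps.

83.0 kbps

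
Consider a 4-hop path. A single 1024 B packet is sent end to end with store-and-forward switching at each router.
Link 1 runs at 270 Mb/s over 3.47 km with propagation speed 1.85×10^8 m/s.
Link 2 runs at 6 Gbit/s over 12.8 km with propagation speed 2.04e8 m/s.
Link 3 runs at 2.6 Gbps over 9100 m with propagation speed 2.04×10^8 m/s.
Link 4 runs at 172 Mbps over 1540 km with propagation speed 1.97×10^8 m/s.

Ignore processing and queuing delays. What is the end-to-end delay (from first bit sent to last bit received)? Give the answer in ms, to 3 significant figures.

L = 1024 × 8 = 8192 bits.
Transmission delays (L/R per hop): 0.0303407, 0.00136533, 0.00315077, 0.0476279 ms; sum = 0.0824848 ms.
Propagation delays (d/s per hop): 0.0187568, 0.0627451, 0.0446078, 7.81726 ms; sum = 7.94337 ms.
End-to-end = 8.03 ms.

8.03 ms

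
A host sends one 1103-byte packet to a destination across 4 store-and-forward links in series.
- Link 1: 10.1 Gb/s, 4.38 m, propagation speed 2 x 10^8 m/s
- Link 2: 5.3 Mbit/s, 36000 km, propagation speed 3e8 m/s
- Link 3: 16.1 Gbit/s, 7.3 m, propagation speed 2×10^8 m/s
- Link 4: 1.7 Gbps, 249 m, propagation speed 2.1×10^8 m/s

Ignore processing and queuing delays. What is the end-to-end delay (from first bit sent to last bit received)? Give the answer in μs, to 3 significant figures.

L = 1103 × 8 = 8824 bits.
Transmission delays (L/R per hop): 0.873663, 1664.91, 0.548075, 5.19059 μs; sum = 1671.52 μs.
Propagation delays (d/s per hop): 0.0219, 120000, 0.0365, 1.18571 μs; sum = 120001 μs.
End-to-end = 122000 μs.

122000 μs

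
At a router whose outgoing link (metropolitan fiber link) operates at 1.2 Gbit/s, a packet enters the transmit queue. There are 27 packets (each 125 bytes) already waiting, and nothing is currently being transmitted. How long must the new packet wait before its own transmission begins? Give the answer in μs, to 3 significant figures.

22.5 μs

Each queued packet: L/R = 1000/1200000000 = 0.833333 μs.
27 queued → 22.5 μs.
Queuing delay = 22.5 μs.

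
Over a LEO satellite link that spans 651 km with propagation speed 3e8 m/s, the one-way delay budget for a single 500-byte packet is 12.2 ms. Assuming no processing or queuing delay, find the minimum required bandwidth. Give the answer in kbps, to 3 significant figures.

399 kbps

L = 4000 bits.
Propagation delay = 651000 / 300000000 = 2.17 ms.
Transmission budget = 12.2 − 2.17 = 10.03 ms.
R ≥ L / t_tx = 4000 bits / 0.01003 s = 399 kbps.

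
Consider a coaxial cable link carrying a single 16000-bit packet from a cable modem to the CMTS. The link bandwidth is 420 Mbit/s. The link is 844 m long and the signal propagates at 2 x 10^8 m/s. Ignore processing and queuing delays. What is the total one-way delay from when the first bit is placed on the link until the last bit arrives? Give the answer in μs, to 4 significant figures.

Transmission delay = L/R = 16000 / 420000000 = 38.0952 μs.
Propagation delay = d/s = 844 m / 200000000 m/s = 4.22 μs.
Total = 42.32 μs.

42.32 μs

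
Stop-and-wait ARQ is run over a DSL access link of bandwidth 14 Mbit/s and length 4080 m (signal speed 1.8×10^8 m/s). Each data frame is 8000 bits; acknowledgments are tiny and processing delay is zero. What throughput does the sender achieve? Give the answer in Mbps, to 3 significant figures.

t_tx = L/R = 8000/14000000 = 0.000571429 s.
t_prop = 4080/180000000 = 2.26667e-05 s; RTT = 4.53333e-05 s.
Cycle = t_tx + RTT = 0.000616762 s.
Throughput = L / cycle = 8000 / 0.000616762 = 13.0 Mbps.

13.0 Mbps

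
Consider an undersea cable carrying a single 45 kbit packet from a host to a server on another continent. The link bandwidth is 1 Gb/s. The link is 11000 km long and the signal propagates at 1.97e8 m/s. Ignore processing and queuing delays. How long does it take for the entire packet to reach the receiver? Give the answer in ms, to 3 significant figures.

L = 45000 bits.
Transmission delay = L/R = 45000 / 1000000000 = 0.045 ms.
Propagation delay = d/s = 11000000 m / 197000000 m/s = 55.8376 ms.
Total = 55.9 ms.

55.9 ms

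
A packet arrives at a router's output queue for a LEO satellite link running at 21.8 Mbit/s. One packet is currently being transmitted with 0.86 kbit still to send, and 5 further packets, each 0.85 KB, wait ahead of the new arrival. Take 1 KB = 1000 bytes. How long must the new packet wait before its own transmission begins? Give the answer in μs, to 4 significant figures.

Each queued packet: L/R = 6800/21800000 = 311.927 μs.
5 queued → 1559.63 μs.
Plus remaining 860 bits of current packet: 39.4495 μs.
Queuing delay = 1599 μs.

1599 μs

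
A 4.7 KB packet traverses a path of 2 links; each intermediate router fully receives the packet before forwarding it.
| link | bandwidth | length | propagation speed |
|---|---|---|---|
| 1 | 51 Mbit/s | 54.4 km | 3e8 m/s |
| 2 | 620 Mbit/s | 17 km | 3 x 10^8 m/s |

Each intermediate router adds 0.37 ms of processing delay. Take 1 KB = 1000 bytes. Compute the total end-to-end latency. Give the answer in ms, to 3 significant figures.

L = 37600 bits.
Transmission delays (L/R per hop): 0.737255, 0.0606452 ms; sum = 0.7979 ms.
Propagation delays (d/s per hop): 0.181333, 0.0566667 ms; sum = 0.238 ms.
Processing at 1 router(s): 1 × 0.37 ms = 0.37 ms.
End-to-end = 1.41 ms.

1.41 ms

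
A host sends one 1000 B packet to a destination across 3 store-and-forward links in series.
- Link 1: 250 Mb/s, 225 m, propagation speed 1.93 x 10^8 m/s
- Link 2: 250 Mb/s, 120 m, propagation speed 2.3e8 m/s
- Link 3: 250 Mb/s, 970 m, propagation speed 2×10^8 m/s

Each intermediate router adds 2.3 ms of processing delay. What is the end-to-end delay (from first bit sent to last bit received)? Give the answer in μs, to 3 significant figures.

L = 1000 × 8 = 8000 bits.
Transmission delay per hop = L/R = 8000/250000000 = 32 μs; 3 hops → 96 μs.
Propagation delays (d/s per hop): 1.1658, 0.521739, 4.85 μs; sum = 6.53754 μs.
Processing at 2 router(s): 2 × 2.3 ms = 4600 μs.
End-to-end = 4700 μs.

4700 μs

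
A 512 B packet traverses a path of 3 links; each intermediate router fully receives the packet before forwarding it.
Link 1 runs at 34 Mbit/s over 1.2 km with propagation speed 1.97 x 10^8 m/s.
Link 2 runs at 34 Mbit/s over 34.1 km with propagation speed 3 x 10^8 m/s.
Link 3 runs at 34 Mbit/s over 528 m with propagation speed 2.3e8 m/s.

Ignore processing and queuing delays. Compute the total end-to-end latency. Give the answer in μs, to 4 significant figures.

L = 512 × 8 = 4096 bits.
Transmission delay per hop = L/R = 4096/34000000 = 120.471 μs; 3 hops → 361.412 μs.
Propagation delays (d/s per hop): 6.09137, 113.667, 2.29565 μs; sum = 122.054 μs.
End-to-end = 483.5 μs.

483.5 μs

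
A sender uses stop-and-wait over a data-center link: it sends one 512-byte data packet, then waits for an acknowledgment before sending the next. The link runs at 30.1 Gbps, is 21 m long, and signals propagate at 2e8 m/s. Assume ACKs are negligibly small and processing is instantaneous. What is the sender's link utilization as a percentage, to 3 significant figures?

39.3 %

t_tx = L/R = 4096/30100000000 = 1.3608e-07 s.
t_prop = 21/200000000 = 1.05e-07 s; RTT = 2.1e-07 s.
Cycle = t_tx + RTT = 3.4608e-07 s.
Utilization = t_tx / cycle = 1.3608e-07/3.4608e-07 = 39.3 %.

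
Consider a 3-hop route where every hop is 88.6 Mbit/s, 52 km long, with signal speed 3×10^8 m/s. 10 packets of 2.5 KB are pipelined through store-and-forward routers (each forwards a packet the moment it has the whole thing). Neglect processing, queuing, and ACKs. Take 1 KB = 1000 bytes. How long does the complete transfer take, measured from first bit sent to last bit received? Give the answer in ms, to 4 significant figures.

3.229 ms

Per-hop transmission t_tx = L/R = 20000/88600000 = 0.225734 ms.
Per-hop propagation t_prop = 52000/300000000 = 0.173333 ms.
Pipeline fill: first packet needs 3·t_tx to clear all hops; remaining 9 packets each add one t_tx.
Total = (3+10-1)·t_tx + 3·t_prop = 12·0.225734 + 3·0.173333 = 3.229 ms.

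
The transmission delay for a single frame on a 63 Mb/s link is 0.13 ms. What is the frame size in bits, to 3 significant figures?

L = R × t_tx = 63000000 b/s × 0.00013 s = 8190 bits.

8190 bits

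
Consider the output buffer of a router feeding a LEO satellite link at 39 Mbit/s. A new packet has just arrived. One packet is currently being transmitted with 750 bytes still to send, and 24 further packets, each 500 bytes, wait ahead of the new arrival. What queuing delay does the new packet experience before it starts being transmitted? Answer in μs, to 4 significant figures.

2615 μs

Each queued packet: L/R = 4000/39000000 = 102.564 μs.
24 queued → 2461.54 μs.
Plus remaining 6000 bits of current packet: 153.846 μs.
Queuing delay = 2615 μs.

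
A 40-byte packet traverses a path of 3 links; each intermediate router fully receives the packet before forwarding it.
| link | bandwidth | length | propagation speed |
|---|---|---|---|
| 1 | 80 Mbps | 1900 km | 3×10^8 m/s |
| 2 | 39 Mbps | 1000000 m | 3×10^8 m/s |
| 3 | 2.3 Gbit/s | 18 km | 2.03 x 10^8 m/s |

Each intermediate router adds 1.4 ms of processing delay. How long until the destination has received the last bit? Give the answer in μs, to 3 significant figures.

L = 40 × 8 = 320 bits.
Transmission delays (L/R per hop): 4, 8.20513, 0.13913 μs; sum = 12.3443 μs.
Propagation delays (d/s per hop): 6333.33, 3333.33, 88.67 μs; sum = 9755.34 μs.
Processing at 2 router(s): 2 × 1.4 ms = 2800 μs.
End-to-end = 12600 μs.

12600 μs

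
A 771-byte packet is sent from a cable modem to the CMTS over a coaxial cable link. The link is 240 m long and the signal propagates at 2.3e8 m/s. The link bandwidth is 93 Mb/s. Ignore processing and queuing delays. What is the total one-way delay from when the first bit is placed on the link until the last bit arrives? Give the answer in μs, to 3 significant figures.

L = 771 × 8 = 6168 bits.
Transmission delay = L/R = 6168 / 93000000 = 66.3226 μs.
Propagation delay = d/s = 240 m / 2.3e+08 m/s = 1.04348 μs.
Total = 67.4 μs.

67.4 μs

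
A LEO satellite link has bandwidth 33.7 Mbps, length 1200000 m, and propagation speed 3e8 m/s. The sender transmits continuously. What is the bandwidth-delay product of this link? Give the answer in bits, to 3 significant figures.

135000 bits

Propagation delay = 1200000 / 300000000 = 0.004 s.
BDP = R × t_prop = 33700000 × 0.004 = 134800 bits.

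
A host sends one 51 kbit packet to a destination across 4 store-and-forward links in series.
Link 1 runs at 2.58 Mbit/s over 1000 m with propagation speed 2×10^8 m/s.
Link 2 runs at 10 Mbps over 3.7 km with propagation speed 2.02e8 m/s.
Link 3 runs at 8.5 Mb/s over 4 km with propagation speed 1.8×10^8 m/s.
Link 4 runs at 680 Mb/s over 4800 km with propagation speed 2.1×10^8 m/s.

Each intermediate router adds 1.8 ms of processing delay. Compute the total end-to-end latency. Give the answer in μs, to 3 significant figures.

59200 μs

L = 51000 bits.
Transmission delays (L/R per hop): 19767.4, 5100, 6000, 75 μs; sum = 30942.4 μs.
Propagation delays (d/s per hop): 5, 18.3168, 22.2222, 22857.1 μs; sum = 22902.7 μs.
Processing at 3 router(s): 3 × 1.8 ms = 5400 μs.
End-to-end = 59200 μs.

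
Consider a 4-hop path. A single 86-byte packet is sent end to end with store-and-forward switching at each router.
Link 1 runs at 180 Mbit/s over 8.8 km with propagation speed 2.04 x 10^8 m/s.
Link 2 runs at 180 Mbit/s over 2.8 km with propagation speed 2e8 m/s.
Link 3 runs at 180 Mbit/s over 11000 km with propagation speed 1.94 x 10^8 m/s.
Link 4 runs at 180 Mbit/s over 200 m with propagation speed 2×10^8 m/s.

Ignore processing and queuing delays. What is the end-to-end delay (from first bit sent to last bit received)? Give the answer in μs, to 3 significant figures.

L = 86 × 8 = 688 bits.
Transmission delay per hop = L/R = 688/180000000 = 3.82222 μs; 4 hops → 15.2889 μs.
Propagation delays (d/s per hop): 43.1373, 14, 56701, 1 μs; sum = 56759.2 μs.
End-to-end = 56800 μs.

56800 μs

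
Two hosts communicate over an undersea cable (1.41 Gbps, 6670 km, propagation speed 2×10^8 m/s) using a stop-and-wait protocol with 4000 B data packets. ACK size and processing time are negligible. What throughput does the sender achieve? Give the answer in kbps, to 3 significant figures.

t_tx = L/R = 32000/1410000000 = 2.2695e-05 s.
t_prop = 6670000/200000000 = 0.03335 s; RTT = 0.0667 s.
Cycle = t_tx + RTT = 0.0667227 s.
Throughput = L / cycle = 32000 / 0.0667227 = 480 kbps.

480 kbps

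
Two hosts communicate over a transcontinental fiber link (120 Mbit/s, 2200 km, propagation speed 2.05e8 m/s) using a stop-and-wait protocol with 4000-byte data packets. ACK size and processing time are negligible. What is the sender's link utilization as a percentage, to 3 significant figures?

t_tx = L/R = 32000/120000000 = 0.000266667 s.
t_prop = 2200000/2.05e+08 = 0.0107317 s; RTT = 0.0214634 s.
Cycle = t_tx + RTT = 0.0217301 s.
Utilization = t_tx / cycle = 0.000266667/0.0217301 = 1.23 %.

1.23 %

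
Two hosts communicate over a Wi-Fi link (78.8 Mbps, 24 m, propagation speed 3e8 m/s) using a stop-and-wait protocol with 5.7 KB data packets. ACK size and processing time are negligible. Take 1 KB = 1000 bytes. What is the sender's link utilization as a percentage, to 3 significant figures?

100 %

t_tx = L/R = 45600/78800000 = 0.00057868 s.
t_prop = 24/300000000 = 8e-08 s; RTT = 1.6e-07 s.
Cycle = t_tx + RTT = 0.00057884 s.
Utilization = t_tx / cycle = 0.00057868/0.00057884 = 100 %.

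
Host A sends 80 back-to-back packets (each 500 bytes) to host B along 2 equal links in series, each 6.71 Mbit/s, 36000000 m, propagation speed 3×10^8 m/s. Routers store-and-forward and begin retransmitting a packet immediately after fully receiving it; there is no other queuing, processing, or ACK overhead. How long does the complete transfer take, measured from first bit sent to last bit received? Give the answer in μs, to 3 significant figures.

Per-hop transmission t_tx = L/R = 4000/6710000 = 596.125 μs.
Per-hop propagation t_prop = 36000000/300000000 = 120000 μs.
Pipeline fill: first packet needs 2·t_tx to clear all hops; remaining 79 packets each add one t_tx.
Total = (2+80-1)·t_tx + 2·t_prop = 81·596.125 + 2·120000 = 288000 μs.

288000 μs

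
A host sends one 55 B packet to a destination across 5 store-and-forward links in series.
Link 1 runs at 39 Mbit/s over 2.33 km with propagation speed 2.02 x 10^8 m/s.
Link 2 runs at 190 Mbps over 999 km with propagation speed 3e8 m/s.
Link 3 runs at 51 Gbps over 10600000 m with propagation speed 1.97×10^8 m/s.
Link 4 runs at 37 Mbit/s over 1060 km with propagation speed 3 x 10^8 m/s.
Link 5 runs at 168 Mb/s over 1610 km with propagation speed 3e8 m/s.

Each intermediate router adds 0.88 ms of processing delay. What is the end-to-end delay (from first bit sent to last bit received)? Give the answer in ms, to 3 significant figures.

L = 55 × 8 = 440 bits.
Transmission delays (L/R per hop): 0.0112821, 0.00231579, 8.62745e-06, 0.0118919, 0.00261905 ms; sum = 0.0281174 ms.
Propagation delays (d/s per hop): 0.0115347, 3.33, 53.8071, 3.53333, 5.36667 ms; sum = 66.0486 ms.
Processing at 4 router(s): 4 × 0.88 ms = 3.52 ms.
End-to-end = 69.6 ms.

69.6 ms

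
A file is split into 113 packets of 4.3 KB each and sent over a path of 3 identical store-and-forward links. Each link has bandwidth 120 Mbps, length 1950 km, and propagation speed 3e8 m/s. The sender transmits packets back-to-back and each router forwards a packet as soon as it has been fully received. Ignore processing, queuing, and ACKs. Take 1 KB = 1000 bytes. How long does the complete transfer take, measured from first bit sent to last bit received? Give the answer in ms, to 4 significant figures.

Per-hop transmission t_tx = L/R = 34400/120000000 = 0.286667 ms.
Per-hop propagation t_prop = 1950000/300000000 = 6.5 ms.
Pipeline fill: first packet needs 3·t_tx to clear all hops; remaining 112 packets each add one t_tx.
Total = (3+113-1)·t_tx + 3·t_prop = 115·0.286667 + 3·6.5 = 52.47 ms.

52.47 ms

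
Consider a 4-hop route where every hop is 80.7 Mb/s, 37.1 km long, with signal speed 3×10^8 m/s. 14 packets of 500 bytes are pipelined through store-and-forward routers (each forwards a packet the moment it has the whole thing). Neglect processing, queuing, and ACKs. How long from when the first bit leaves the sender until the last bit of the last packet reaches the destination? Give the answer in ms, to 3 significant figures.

Per-hop transmission t_tx = L/R = 4000/80700000 = 0.0495663 ms.
Per-hop propagation t_prop = 37100/300000000 = 0.123667 ms.
Pipeline fill: first packet needs 4·t_tx to clear all hops; remaining 13 packets each add one t_tx.
Total = (4+14-1)·t_tx + 4·t_prop = 17·0.0495663 + 4·0.123667 = 1.34 ms.

1.34 ms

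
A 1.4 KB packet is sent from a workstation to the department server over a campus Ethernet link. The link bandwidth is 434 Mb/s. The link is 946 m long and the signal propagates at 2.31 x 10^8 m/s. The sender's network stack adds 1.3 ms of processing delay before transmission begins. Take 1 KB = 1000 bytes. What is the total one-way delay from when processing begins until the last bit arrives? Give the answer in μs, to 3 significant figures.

1330 μs

L = 11200 bits.
Transmission delay = L/R = 11200 / 434000000 = 25.8065 μs.
Propagation delay = d/s = 946 m / 231000000 m/s = 4.09524 μs.
Plus processing delay 1.3 ms = 1300 μs.
Total = 1330 μs.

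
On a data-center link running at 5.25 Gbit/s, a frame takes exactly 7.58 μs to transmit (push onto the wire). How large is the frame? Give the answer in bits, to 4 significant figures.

L = R × t_tx = 5250000000 b/s × 7.58e-06 s = 39795 bits.

39800 bits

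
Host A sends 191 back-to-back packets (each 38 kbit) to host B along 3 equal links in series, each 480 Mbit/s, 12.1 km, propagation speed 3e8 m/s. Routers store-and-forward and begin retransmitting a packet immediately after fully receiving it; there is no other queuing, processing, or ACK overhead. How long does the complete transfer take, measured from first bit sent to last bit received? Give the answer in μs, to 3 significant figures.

15400 μs

Per-hop transmission t_tx = L/R = 38000/480000000 = 79.1667 μs.
Per-hop propagation t_prop = 12100/300000000 = 40.3333 μs.
Pipeline fill: first packet needs 3·t_tx to clear all hops; remaining 190 packets each add one t_tx.
Total = (3+191-1)·t_tx + 3·t_prop = 193·79.1667 + 3·40.3333 = 15400 μs.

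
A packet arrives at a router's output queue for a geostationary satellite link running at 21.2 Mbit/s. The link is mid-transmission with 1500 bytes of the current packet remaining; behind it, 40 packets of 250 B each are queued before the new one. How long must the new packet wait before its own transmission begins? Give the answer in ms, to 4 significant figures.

4.340 ms

Each queued packet: L/R = 2000/21200000 = 0.0943396 ms.
40 queued → 3.77358 ms.
Plus remaining 12000 bits of current packet: 0.566038 ms.
Queuing delay = 4.340 ms.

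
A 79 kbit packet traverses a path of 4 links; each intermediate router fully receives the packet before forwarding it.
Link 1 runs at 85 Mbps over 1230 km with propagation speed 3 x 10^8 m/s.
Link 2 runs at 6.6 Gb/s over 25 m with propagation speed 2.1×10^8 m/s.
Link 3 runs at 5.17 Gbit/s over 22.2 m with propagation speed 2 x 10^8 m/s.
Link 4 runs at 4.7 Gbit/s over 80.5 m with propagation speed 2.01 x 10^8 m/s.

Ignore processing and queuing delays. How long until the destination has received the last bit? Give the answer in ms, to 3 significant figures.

L = 79000 bits.
Transmission delays (L/R per hop): 0.929412, 0.0119697, 0.0152805, 0.0168085 ms; sum = 0.97347 ms.
Propagation delays (d/s per hop): 4.1, 0.000119048, 0.000111, 0.000400498 ms; sum = 4.10063 ms.
End-to-end = 5.07 ms.

5.07 ms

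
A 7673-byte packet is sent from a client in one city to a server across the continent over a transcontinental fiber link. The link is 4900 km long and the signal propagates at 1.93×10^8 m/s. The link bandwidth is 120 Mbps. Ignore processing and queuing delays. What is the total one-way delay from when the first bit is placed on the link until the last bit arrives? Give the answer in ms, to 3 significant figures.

25.9 ms

L = 7673 × 8 = 61384 bits.
Transmission delay = L/R = 61384 / 120000000 = 0.511533 ms.
Propagation delay = d/s = 4900000 m / 193000000 m/s = 25.3886 ms.
Total = 25.9 ms.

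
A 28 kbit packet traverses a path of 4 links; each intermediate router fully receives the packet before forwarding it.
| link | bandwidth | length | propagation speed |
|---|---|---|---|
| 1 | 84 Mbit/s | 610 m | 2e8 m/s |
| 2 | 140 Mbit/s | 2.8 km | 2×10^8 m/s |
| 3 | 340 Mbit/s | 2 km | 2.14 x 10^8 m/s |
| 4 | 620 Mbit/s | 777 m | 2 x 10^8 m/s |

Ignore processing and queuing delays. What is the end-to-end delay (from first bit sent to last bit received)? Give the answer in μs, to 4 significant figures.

691.1 μs

L = 28000 bits.
Transmission delays (L/R per hop): 333.333, 200, 82.3529, 45.1613 μs; sum = 660.848 μs.
Propagation delays (d/s per hop): 3.05, 14, 9.34579, 3.885 μs; sum = 30.2808 μs.
End-to-end = 691.1 μs.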